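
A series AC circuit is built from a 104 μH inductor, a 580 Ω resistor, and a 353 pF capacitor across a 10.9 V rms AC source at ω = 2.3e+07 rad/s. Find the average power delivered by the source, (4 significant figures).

12.57 mW

X_L = ωL = 2392 Ω
X_C = 1/(ωC) = 123.2 Ω
Net reactance X = X_L − X_C = 2269 Ω
Z = 580.0 + j2269 Ω
|Z| = √(580.0² + 2269²) = 2342 Ω
∠Z = arctan(2269/580.0) = 75.66°
I = V/|Z| = 4.655 mA
P = VI cos φ = 10.9 × 0.004655 × cos(75.66°) = 12.57 mW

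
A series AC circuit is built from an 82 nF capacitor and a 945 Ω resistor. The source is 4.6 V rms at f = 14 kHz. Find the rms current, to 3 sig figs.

ω = 2πf = 87960 rad/s
X_C = 1/(ωC) = 139 Ω
Z = 945 − j139 Ω
|Z| = √(945² + 139²) = 955 Ω
I = V/|Z| = 4.6/955 = 4.82 mA

4.82 mA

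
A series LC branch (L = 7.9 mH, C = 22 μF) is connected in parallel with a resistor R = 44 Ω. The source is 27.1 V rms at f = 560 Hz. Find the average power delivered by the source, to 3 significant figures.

ω = 2πf = 3519 rad/s
X_L = ωL = 27.8 Ω
X_C = 1/(ωC) = 12.9 Ω
Branch 1: Z₁ = R = 44.0 Ω
Branch 2 (series LC): Z₂ = j(X_L − X_C) = j14.9 Ω
Parallel: Z = Z₁Z₂/(Z₁+Z₂), |Z| = 14.1 Ω, ∠Z = 71.3°
I = V/|Z| = 1.92 A
P = VI cos φ = 27.1 × 1.92 × cos(71.3°) = 16.7 W

16.7 W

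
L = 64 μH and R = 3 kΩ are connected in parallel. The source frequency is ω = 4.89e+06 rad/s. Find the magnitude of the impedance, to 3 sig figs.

X_L = ωL = 313 Ω
Parallel: admittances add. Y = 1/R + 1/(jωL)
Y = (0.000333 − j0.00320) S
|Y| = 0.00321 S → |Z| = 1/|Y| = 311 Ω, ∠Z = −∠Y = 84.0°

311 Ω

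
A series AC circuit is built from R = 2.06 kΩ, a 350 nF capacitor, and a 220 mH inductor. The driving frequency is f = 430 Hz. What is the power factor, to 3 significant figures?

ω = 2πf = 2702 rad/s
X_L = ωL = 594 Ω
X_C = 1/(ωC) = 1060 Ω
Net reactance X = X_L − X_C = -463 Ω
Z = 2060 − j463 Ω
|Z| = √(2060² + 463²) = 2110 Ω
∠Z = arctan(-463/2060) = -12.7°
cos φ = cos(-12.7°) = 0.976

0.976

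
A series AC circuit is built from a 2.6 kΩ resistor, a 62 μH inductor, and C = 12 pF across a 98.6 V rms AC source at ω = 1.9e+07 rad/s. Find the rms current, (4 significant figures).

23.88 mA

X_L = ωL = 1178 Ω
X_C = 1/(ωC) = 4386 Ω
Net reactance X = X_L − X_C = -3208 Ω
Z = 2600 − j3208 Ω
|Z| = √(2600² + 3208²) = 4129 Ω
I = V/|Z| = 98.6/4129 = 23.88 mA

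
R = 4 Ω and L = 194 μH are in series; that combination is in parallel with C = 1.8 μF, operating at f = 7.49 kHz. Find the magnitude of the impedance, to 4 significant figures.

24.45 Ω

ω = 2πf = 47060 rad/s
X_L = ωL = 9.130 Ω
X_C = 1/(ωC) = 11.80 Ω
Branch 1 (R+jX_L): Z₁ = 4.000 + j9.130 Ω, |Z₁| = 9.968 Ω
Branch 2 (−jX_C): Z₂ = −j11.80 Ω
Parallel: Z = Z₁Z₂/(Z₁+Z₂), |Z| = 24.45 Ω, ∠Z = 10.11°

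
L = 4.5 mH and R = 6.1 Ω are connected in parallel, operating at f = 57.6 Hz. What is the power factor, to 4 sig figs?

0.2579

ω = 2πf = 361.9 rad/s
X_L = ωL = 1.629 Ω
Parallel: admittances add. Y = 1/R + 1/(jωL)
Y = (0.1639 − j0.6140) S
|Y| = 0.6355 S → |Z| = 1/|Y| = 1.573 Ω, ∠Z = −∠Y = 75.05°
cos φ = cos(75.05°) = 0.2579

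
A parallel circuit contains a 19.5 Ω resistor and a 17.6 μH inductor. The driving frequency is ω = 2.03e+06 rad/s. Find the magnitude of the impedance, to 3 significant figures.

X_L = ωL = 35.7 Ω
Parallel: admittances add. Y = 1/R + 1/(jωL)
Y = (0.0513 − j0.0280) S
|Y| = 0.0584 S → |Z| = 1/|Y| = 17.1 Ω, ∠Z = −∠Y = 28.6°

17.1 Ω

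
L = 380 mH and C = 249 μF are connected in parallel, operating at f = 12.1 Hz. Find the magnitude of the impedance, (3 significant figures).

63.8 Ω

ω = 2πf = 76.03 rad/s
X_L = ωL = 28.9 Ω
X_C = 1/(ωC) = 52.8 Ω
Parallel: admittances add. Y = 1/(jωL) + jωC
Y = (0 − j0.0157) S
|Y| = 0.0157 S → |Z| = 1/|Y| = 63.8 Ω, ∠Z = −∠Y = 90.0°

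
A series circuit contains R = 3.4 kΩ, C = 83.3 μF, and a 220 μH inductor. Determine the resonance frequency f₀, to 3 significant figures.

ω₀ = 1/√(LC) = 1/√(0.00022 × 8.33e-05) = 7387 rad/s
f₀ = ω₀/(2π) = 1.18 kHz

1.18 kHz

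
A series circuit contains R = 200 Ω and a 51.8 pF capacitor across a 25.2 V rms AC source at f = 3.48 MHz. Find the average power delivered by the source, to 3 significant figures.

155 mW

ω = 2πf = 2.187e+07 rad/s
X_C = 1/(ωC) = 883 Ω
Z = 200 − j883 Ω
|Z| = √(200² + 883²) = 905 Ω
∠Z = arctan(-883/200) = -77.2°
I = V/|Z| = 27.8 mA
P = VI cos φ = 25.2 × 0.0278 × cos(-77.2°) = 155 mW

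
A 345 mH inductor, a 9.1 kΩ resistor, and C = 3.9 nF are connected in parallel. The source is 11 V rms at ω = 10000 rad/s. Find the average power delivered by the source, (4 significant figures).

13.30 mW

X_L = ωL = 3450 Ω
X_C = 1/(ωC) = 25640 Ω
Parallel: admittances add. Y = 1/R + 1/(jωL) + jωC
Y = (0.0001099 − j0.0002509) S
|Y| = 0.0002739 S → |Z| = 1/|Y| = 3651 Ω, ∠Z = −∠Y = 66.34°
I = V/|Z| = 3.013 mA
P = VI cos φ = 11 × 0.003013 × cos(66.34°) = 13.30 mW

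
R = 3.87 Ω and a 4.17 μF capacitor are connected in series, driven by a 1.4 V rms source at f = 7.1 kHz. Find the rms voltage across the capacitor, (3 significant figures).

ω = 2πf = 44610 rad/s
X_C = 1/(ωC) = 5.38 Ω
Z = 3.87 − j5.38 Ω
|Z| = √(3.87² + 5.38²) = 6.62 Ω
I = V/|Z| = 211 mA
V_C = I·|Z_C| = 0.211 × 5.38 = 1.14 V

1.14 V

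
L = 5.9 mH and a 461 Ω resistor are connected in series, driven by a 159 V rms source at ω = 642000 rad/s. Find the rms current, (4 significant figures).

41.67 mA

X_L = ωL = 3788 Ω
Z = 461.0 + j3788 Ω
|Z| = √(461.0² + 3788²) = 3816 Ω
I = V/|Z| = 159/3816 = 41.67 mA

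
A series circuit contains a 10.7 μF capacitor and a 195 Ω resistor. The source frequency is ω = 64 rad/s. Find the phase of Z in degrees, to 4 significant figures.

-82.39°

X_C = 1/(ωC) = 1460 Ω
Z = 195.0 − j1460 Ω
|Z| = √(195.0² + 1460²) = 1473 Ω
∠Z = arctan(-1460/195.0) = -82.39°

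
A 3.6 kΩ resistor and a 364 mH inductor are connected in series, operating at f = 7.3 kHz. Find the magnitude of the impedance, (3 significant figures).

ω = 2πf = 45870 rad/s
X_L = ωL = 16700 Ω
Z = 3600 + j16700 Ω
|Z| = √(3600² + 16700²) = 17100 Ω

17100 Ω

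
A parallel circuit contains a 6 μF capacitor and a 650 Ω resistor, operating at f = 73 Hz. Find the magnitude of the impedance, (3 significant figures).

317 Ω

ω = 2πf = 458.7 rad/s
X_C = 1/(ωC) = 363 Ω
Parallel: admittances add. Y = 1/R + jωC
Y = (0.00154 + j0.00275) S
|Y| = 0.00315 S → |Z| = 1/|Y| = 317 Ω, ∠Z = −∠Y = -60.8°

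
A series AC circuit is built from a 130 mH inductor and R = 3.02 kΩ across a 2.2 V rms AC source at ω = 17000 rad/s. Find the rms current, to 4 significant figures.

587.9 μA

X_L = ωL = 2210 Ω
Z = 3020 + j2210 Ω
|Z| = √(3020² + 2210²) = 3742 Ω
I = V/|Z| = 2.2/3742 = 587.9 μA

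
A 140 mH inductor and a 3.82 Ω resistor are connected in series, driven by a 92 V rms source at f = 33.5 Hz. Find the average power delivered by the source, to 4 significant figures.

ω = 2πf = 210.5 rad/s
X_L = ωL = 29.47 Ω
Z = 3.820 + j29.47 Ω
|Z| = √(3.820² + 29.47²) = 29.71 Ω
∠Z = arctan(29.47/3.820) = 82.61°
I = V/|Z| = 3.096 A
P = VI cos φ = 92 × 3.096 × cos(82.61°) = 36.62 W

36.62 W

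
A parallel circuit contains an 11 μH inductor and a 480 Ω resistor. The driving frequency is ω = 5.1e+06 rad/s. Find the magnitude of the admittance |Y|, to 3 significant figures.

X_L = ωL = 56.1 Ω
Parallel: admittances add. Y = 1/R + 1/(jωL)
Y = (0.00208 − j0.0178) S
|Y| = 0.0179 S → |Z| = 1/|Y| = 55.7 Ω, ∠Z = −∠Y = 83.3°

17.9 mS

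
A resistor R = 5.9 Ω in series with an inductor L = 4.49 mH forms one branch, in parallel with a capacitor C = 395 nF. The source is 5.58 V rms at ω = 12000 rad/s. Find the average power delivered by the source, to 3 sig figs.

62.5 mW

X_L = ωL = 53.9 Ω
X_C = 1/(ωC) = 211 Ω
Branch 1 (R+jX_L): Z₁ = 5.90 + j53.9 Ω, |Z₁| = 54.2 Ω
Branch 2 (−jX_C): Z₂ = −j211 Ω
Parallel: Z = Z₁Z₂/(Z₁+Z₂), |Z| = 72.7 Ω, ∠Z = 81.6°
I = V/|Z| = 76.7 mA
P = VI cos φ = 5.58 × 0.0767 × cos(81.6°) = 62.5 mW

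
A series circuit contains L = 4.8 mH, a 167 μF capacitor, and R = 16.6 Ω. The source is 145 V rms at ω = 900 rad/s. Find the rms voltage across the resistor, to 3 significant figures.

X_L = ωL = 4.32 Ω
X_C = 1/(ωC) = 6.65 Ω
Net reactance X = X_L − X_C = -2.33 Ω
Z = 16.6 − j2.33 Ω
|Z| = √(16.6² + 2.33²) = 16.8 Ω
I = V/|Z| = 8.65 A
V_R = I·|Z_R| = 8.65 × 16.6 = 144 V

144 V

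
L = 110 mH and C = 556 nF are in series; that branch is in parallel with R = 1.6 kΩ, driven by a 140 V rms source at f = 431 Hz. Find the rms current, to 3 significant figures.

ω = 2πf = 2708 rad/s
X_L = ωL = 298 Ω
X_C = 1/(ωC) = 664 Ω
Branch 1: Z₁ = R = 1600 Ω
Branch 2 (series LC): Z₂ = j(X_L − X_C) = −j366 Ω
Parallel: Z = Z₁Z₂/(Z₁+Z₂), |Z| = 357 Ω, ∠Z = -77.1°
I = V/|Z| = 140/357 = 392 mA

392 mA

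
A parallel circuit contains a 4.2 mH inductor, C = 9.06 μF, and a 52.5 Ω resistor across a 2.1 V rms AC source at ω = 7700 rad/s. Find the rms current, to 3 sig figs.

X_L = ωL = 32.3 Ω
X_C = 1/(ωC) = 14.3 Ω
Parallel: admittances add. Y = 1/R + 1/(jωL) + jωC
Y = (0.0190 + j0.0388) S
|Y| = 0.0433 S → |Z| = 1/|Y| = 23.1 Ω, ∠Z = −∠Y = -63.9°
I = V/|Z| = 2.1/23.1 = 90.8 mA

90.8 mA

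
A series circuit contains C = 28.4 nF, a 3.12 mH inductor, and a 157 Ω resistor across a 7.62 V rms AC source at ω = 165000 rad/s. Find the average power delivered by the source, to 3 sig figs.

78.9 mW

X_L = ωL = 515 Ω
X_C = 1/(ωC) = 213 Ω
Net reactance X = X_L − X_C = 301 Ω
Z = 157 + j301 Ω
|Z| = √(157² + 301²) = 340 Ω
∠Z = arctan(301/157) = 62.5°
I = V/|Z| = 22.4 mA
P = VI cos φ = 7.62 × 0.0224 × cos(62.5°) = 78.9 mW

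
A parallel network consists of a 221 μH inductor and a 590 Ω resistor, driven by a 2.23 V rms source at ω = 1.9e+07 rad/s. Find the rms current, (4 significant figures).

X_L = ωL = 4199 Ω
Parallel: admittances add. Y = 1/R + 1/(jωL)
Y = (0.001695 − j0.0002382) S
|Y| = 0.001712 S → |Z| = 1/|Y| = 584.3 Ω, ∠Z = −∠Y = 7.998°
I = V/|Z| = 2.23/584.3 = 3.817 mA

3.817 mA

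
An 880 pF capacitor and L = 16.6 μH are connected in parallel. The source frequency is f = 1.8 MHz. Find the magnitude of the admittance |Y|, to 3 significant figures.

4.63 mS

ω = 2πf = 1.131e+07 rad/s
X_L = ωL = 188 Ω
X_C = 1/(ωC) = 100 Ω
Parallel: admittances add. Y = 1/(jωL) + jωC
Y = (0 + j0.00463) S
|Y| = 0.00463 S → |Z| = 1/|Y| = 216 Ω, ∠Z = −∠Y = -90.0°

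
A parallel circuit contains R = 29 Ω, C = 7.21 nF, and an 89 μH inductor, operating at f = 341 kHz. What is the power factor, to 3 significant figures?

ω = 2πf = 2.143e+06 rad/s
X_L = ωL = 191 Ω
X_C = 1/(ωC) = 64.7 Ω
Parallel: admittances add. Y = 1/R + 1/(jωL) + jωC
Y = (0.0345 + j0.0102) S
|Y| = 0.0360 S → |Z| = 1/|Y| = 27.8 Ω, ∠Z = −∠Y = -16.5°
cos φ = cos(-16.5°) = 0.959

0.959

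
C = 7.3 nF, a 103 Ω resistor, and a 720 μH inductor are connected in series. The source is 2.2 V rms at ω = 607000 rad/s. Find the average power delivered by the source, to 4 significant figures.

9.018 mW

X_L = ωL = 437.0 Ω
X_C = 1/(ωC) = 225.7 Ω
Net reactance X = X_L − X_C = 211.4 Ω
Z = 103.0 + j211.4 Ω
|Z| = √(103.0² + 211.4²) = 235.1 Ω
∠Z = arctan(211.4/103.0) = 64.02°
I = V/|Z| = 9.357 mA
P = VI cos φ = 2.2 × 0.009357 × cos(64.02°) = 9.018 mW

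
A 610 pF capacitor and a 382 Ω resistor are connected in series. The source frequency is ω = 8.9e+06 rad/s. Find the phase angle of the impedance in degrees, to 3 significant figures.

-25.7°

X_C = 1/(ωC) = 184 Ω
Z = 382 − j184 Ω
|Z| = √(382² + 184²) = 424 Ω
∠Z = arctan(-184/382) = -25.7°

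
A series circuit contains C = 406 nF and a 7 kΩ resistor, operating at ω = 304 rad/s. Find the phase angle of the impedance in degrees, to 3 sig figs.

-49.2°

X_C = 1/(ωC) = 8100 Ω
Z = 7000 − j8100 Ω
|Z| = √(7000² + 8100²) = 10700 Ω
∠Z = arctan(-8100/7000) = -49.2°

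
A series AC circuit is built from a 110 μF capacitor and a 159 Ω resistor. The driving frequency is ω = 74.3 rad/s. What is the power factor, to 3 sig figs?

X_C = 1/(ωC) = 122 Ω
Z = 159 − j122 Ω
|Z| = √(159² + 122²) = 201 Ω
∠Z = arctan(-122/159) = -37.6°
cos φ = cos(-37.6°) = 0.793

0.793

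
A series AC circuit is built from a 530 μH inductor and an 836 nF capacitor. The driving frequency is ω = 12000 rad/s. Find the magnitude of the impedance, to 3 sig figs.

93.3 Ω

X_L = ωL = 6.36 Ω
X_C = 1/(ωC) = 99.7 Ω
Net reactance X = X_L − X_C = -93.3 Ω
Z = − j93.3 Ω
|Z| = √(0² + 93.3²) = 93.3 Ω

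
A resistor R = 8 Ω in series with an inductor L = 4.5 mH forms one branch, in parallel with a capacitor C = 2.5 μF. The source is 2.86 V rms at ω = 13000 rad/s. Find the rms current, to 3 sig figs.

X_L = ωL = 58.5 Ω
X_C = 1/(ωC) = 30.8 Ω
Branch 1 (R+jX_L): Z₁ = 8.00 + j58.5 Ω, |Z₁| = 59.0 Ω
Branch 2 (−jX_C): Z₂ = −j30.8 Ω
Parallel: Z = Z₁Z₂/(Z₁+Z₂), |Z| = 62.9 Ω, ∠Z = -81.7°
I = V/|Z| = 2.86/62.9 = 45.4 mA

45.4 mA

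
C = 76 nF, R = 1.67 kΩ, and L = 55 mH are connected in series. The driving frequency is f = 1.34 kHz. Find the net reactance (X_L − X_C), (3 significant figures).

ω = 2πf = 8419 rad/s
X_L = ωL = 463 Ω
X_C = 1/(ωC) = 1560 Ω
X = 463 − 1560 = -1100 Ω

-1100 Ω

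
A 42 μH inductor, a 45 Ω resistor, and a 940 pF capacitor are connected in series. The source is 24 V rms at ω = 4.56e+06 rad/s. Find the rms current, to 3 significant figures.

391 mA

X_L = ωL = 192 Ω
X_C = 1/(ωC) = 233 Ω
Net reactance X = X_L − X_C = -41.8 Ω
Z = 45.0 − j41.8 Ω
|Z| = √(45.0² + 41.8²) = 61.4 Ω
I = V/|Z| = 24/61.4 = 391 mA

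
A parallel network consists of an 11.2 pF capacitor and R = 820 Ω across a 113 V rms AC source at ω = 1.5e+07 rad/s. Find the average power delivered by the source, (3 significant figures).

X_C = 1/(ωC) = 5950 Ω
Parallel: admittances add. Y = 1/R + jωC
Y = (0.00122 + j0.000168) S
|Y| = 0.00123 S → |Z| = 1/|Y| = 812 Ω, ∠Z = −∠Y = -7.84°
I = V/|Z| = 139 mA
P = VI cos φ = 113 × 0.139 × cos(-7.84°) = 15.6 W

15.6 W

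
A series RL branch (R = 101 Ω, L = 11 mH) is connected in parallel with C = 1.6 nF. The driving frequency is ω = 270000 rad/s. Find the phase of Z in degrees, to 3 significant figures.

X_L = ωL = 2970 Ω
X_C = 1/(ωC) = 2310 Ω
Branch 1 (R+jX_L): Z₁ = 101 + j2970 Ω, |Z₁| = 2970 Ω
Branch 2 (−jX_C): Z₂ = −j2310 Ω
Parallel: Z = Z₁Z₂/(Z₁+Z₂), |Z| = 10400 Ω, ∠Z = -83.2°

-83.2°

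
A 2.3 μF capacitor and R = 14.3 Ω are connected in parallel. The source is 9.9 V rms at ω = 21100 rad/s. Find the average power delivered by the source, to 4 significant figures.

6.854 W

X_C = 1/(ωC) = 20.61 Ω
Parallel: admittances add. Y = 1/R + jωC
Y = (0.06993 + j0.04853) S
|Y| = 0.08512 S → |Z| = 1/|Y| = 11.75 Ω, ∠Z = −∠Y = -34.76°
I = V/|Z| = 842.7 mA
P = VI cos φ = 9.9 × 0.8427 × cos(-34.76°) = 6.854 W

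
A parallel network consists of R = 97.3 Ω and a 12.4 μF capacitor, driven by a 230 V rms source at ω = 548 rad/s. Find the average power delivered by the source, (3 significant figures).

X_C = 1/(ωC) = 147 Ω
Parallel: admittances add. Y = 1/R + jωC
Y = (0.0103 + j0.00680) S
|Y| = 0.0123 S → |Z| = 1/|Y| = 81.2 Ω, ∠Z = −∠Y = -33.5°
I = V/|Z| = 2.83 A
P = VI cos φ = 230 × 2.83 × cos(-33.5°) = 544 W

544 W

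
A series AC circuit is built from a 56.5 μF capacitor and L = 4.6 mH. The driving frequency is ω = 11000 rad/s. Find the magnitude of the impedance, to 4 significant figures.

X_L = ωL = 50.60 Ω
X_C = 1/(ωC) = 1.609 Ω
Net reactance X = X_L − X_C = 48.99 Ω
Z = j48.99 Ω
|Z| = √(0² + 48.99²) = 48.99 Ω

48.99 Ω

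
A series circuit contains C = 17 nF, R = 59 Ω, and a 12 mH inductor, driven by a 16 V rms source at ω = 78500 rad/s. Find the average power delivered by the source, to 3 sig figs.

372 mW

X_L = ωL = 942 Ω
X_C = 1/(ωC) = 749 Ω
Net reactance X = X_L − X_C = 193 Ω
Z = 59.0 + j193 Ω
|Z| = √(59.0² + 193²) = 201 Ω
∠Z = arctan(193/59.0) = 73.0°
I = V/|Z| = 79.4 mA
P = VI cos φ = 16 × 0.0794 × cos(73.0°) = 372 mW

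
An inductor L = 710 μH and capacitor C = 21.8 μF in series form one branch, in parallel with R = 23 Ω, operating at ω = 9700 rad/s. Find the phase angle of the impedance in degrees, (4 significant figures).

84.64°

X_L = ωL = 6.887 Ω
X_C = 1/(ωC) = 4.729 Ω
Branch 1: Z₁ = R = 23.00 Ω
Branch 2 (series LC): Z₂ = j(X_L − X_C) = j2.158 Ω
Parallel: Z = Z₁Z₂/(Z₁+Z₂), |Z| = 2.149 Ω, ∠Z = 84.64°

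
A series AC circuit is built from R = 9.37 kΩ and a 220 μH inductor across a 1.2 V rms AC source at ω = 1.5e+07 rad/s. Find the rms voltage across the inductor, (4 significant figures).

X_L = ωL = 3300 Ω
Z = 9370 + j3300 Ω
|Z| = √(9370² + 3300²) = 9934 Ω
I = V/|Z| = 120.8 μA
V_L = I·|Z_L| = 0.0001208 × 3300 = 0.3986 V

0.3986 V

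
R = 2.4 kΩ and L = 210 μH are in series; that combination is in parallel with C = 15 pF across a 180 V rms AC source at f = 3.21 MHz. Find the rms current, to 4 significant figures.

ω = 2πf = 2.017e+07 rad/s
X_L = ωL = 4235 Ω
X_C = 1/(ωC) = 3305 Ω
Branch 1 (R+jX_L): Z₁ = 2400 + j4235 Ω, |Z₁| = 4868 Ω
Branch 2 (−jX_C): Z₂ = −j3305 Ω
Parallel: Z = Z₁Z₂/(Z₁+Z₂), |Z| = 6252 Ω, ∠Z = -50.72°
I = V/|Z| = 180/6252 = 28.79 mA

28.79 mA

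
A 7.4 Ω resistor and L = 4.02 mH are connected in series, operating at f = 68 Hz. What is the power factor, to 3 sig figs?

ω = 2πf = 427.3 rad/s
X_L = ωL = 1.72 Ω
Z = 7.40 + j1.72 Ω
|Z| = √(7.40² + 1.72²) = 7.60 Ω
∠Z = arctan(1.72/7.40) = 13.1°
cos φ = cos(13.1°) = 0.974

0.974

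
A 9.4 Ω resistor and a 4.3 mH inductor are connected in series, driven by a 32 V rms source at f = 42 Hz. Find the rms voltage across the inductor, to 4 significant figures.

3.835 V

ω = 2πf = 263.9 rad/s
X_L = ωL = 1.135 Ω
Z = 9.400 + j1.135 Ω
|Z| = √(9.400² + 1.135²) = 9.468 Ω
I = V/|Z| = 3.380 A
V_L = I·|Z_L| = 3.380 × 1.135 = 3.835 V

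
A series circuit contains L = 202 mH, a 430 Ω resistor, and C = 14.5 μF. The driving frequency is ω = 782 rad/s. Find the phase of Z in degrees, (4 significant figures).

X_L = ωL = 158.0 Ω
X_C = 1/(ωC) = 88.19 Ω
Net reactance X = X_L − X_C = 69.77 Ω
Z = 430.0 + j69.77 Ω
|Z| = √(430.0² + 69.77²) = 435.6 Ω
∠Z = arctan(69.77/430.0) = 9.217°

9.217°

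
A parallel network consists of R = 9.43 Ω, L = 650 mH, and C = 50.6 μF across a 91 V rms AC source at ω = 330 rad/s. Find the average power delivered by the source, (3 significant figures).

878 W

X_L = ωL = 214 Ω
X_C = 1/(ωC) = 59.9 Ω
Parallel: admittances add. Y = 1/R + 1/(jωL) + jωC
Y = (0.106 + j0.0120) S
|Y| = 0.107 S → |Z| = 1/|Y| = 9.37 Ω, ∠Z = −∠Y = -6.48°
I = V/|Z| = 9.71 A
P = VI cos φ = 91 × 9.71 × cos(-6.48°) = 878 W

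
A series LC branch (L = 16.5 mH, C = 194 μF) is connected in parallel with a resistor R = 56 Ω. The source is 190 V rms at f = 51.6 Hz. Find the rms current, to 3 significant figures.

18.3 A

ω = 2πf = 324.2 rad/s
X_L = ωL = 5.35 Ω
X_C = 1/(ωC) = 15.9 Ω
Branch 1: Z₁ = R = 56.0 Ω
Branch 2 (series LC): Z₂ = j(X_L − X_C) = −j10.5 Ω
Parallel: Z = Z₁Z₂/(Z₁+Z₂), |Z| = 10.4 Ω, ∠Z = -79.3°
I = V/|Z| = 190/10.4 = 18.3 A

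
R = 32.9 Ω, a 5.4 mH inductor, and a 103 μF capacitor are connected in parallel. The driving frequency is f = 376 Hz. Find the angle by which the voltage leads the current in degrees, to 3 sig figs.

ω = 2πf = 2362 rad/s
X_L = ωL = 12.8 Ω
X_C = 1/(ωC) = 4.11 Ω
Parallel: admittances add. Y = 1/R + 1/(jωL) + jωC
Y = (0.0304 + j0.165) S
|Y| = 0.168 S → |Z| = 1/|Y| = 5.96 Ω, ∠Z = −∠Y = -79.6°

-79.6°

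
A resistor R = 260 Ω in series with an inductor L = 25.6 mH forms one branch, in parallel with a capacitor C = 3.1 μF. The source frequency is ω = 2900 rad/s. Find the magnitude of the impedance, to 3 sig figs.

115 Ω

X_L = ωL = 74.2 Ω
X_C = 1/(ωC) = 111 Ω
Branch 1 (R+jX_L): Z₁ = 260 + j74.2 Ω, |Z₁| = 270 Ω
Branch 2 (−jX_C): Z₂ = −j111 Ω
Parallel: Z = Z₁Z₂/(Z₁+Z₂), |Z| = 115 Ω, ∠Z = -66.0°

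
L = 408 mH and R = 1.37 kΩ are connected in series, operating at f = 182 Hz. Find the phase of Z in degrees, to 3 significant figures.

18.8°

ω = 2πf = 1144 rad/s
X_L = ωL = 467 Ω
Z = 1370 + j467 Ω
|Z| = √(1370² + 467²) = 1450 Ω
∠Z = arctan(467/1370) = 18.8°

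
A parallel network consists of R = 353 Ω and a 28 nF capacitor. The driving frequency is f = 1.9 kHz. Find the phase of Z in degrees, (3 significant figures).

ω = 2πf = 11940 rad/s
X_C = 1/(ωC) = 2990 Ω
Parallel: admittances add. Y = 1/R + jωC
Y = (0.00283 + j0.000334) S
|Y| = 0.00285 S → |Z| = 1/|Y| = 351 Ω, ∠Z = −∠Y = -6.73°

-6.73°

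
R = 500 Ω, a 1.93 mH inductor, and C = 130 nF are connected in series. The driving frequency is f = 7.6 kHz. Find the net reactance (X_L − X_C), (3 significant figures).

-68.9 Ω

ω = 2πf = 47750 rad/s
X_L = ωL = 92.2 Ω
X_C = 1/(ωC) = 161 Ω
X = 92.2 − 161 = -68.9 Ω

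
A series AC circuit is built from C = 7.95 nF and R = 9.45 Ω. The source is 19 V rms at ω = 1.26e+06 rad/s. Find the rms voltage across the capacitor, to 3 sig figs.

X_C = 1/(ωC) = 99.8 Ω
Z = 9.45 − j99.8 Ω
|Z| = √(9.45² + 99.8²) = 100 Ω
I = V/|Z| = 189 mA
V_C = I·|Z_C| = 0.189 × 99.8 = 18.9 V

18.9 V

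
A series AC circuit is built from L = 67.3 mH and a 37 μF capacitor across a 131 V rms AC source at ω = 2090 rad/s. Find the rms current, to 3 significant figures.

X_L = ωL = 141 Ω
X_C = 1/(ωC) = 12.9 Ω
Net reactance X = X_L − X_C = 128 Ω
Z = j128 Ω
|Z| = √(0² + 128²) = 128 Ω
I = V/|Z| = 131/128 = 1.03 A

1.03 A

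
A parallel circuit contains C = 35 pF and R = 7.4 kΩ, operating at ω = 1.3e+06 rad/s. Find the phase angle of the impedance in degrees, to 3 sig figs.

X_C = 1/(ωC) = 22000 Ω
Parallel: admittances add. Y = 1/R + jωC
Y = (0.000135 + j4.55e-05) S
|Y| = 0.000143 S → |Z| = 1/|Y| = 7010 Ω, ∠Z = −∠Y = -18.6°

-18.6°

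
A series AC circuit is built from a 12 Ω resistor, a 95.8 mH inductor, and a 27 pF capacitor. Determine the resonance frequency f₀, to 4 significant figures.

ω₀ = 1/√(LC) = 1/√(0.0958 × 2.7e-11) = 621800 rad/s
f₀ = ω₀/(2π) = 98.96 kHz

98.96 kHz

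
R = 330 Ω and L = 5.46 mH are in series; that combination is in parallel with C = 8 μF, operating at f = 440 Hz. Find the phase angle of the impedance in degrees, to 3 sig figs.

ω = 2πf = 2765 rad/s
X_L = ωL = 15.1 Ω
X_C = 1/(ωC) = 45.2 Ω
Branch 1 (R+jX_L): Z₁ = 330 + j15.1 Ω, |Z₁| = 330 Ω
Branch 2 (−jX_C): Z₂ = −j45.2 Ω
Parallel: Z = Z₁Z₂/(Z₁+Z₂), |Z| = 45.1 Ω, ∠Z = -82.2°

-82.2°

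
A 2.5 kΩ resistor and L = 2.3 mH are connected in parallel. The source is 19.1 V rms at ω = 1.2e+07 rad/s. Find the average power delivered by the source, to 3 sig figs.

X_L = ωL = 27600 Ω
Parallel: admittances add. Y = 1/R + 1/(jωL)
Y = (0.000400 − j3.62e-05) S
|Y| = 0.000402 S → |Z| = 1/|Y| = 2490 Ω, ∠Z = −∠Y = 5.18°
I = V/|Z| = 7.67 mA
P = VI cos φ = 19.1 × 0.00767 × cos(5.18°) = 146 mW

146 mW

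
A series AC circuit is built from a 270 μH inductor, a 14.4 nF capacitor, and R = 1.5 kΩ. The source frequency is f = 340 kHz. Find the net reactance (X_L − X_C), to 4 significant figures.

544.3 Ω

ω = 2πf = 2.136e+06 rad/s
X_L = ωL = 576.8 Ω
X_C = 1/(ωC) = 32.51 Ω
X = 576.8 − 32.51 = 544.3 Ω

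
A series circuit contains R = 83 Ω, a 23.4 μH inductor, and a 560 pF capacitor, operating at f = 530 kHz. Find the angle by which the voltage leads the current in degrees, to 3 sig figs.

ω = 2πf = 3.33e+06 rad/s
X_L = ωL = 77.9 Ω
X_C = 1/(ωC) = 536 Ω
Net reactance X = X_L − X_C = -458 Ω
Z = 83.0 − j458 Ω
|Z| = √(83.0² + 458²) = 466 Ω
∠Z = arctan(-458/83.0) = -79.7°

-79.7°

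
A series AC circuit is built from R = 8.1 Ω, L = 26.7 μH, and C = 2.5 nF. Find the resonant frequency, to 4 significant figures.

ω₀ = 1/√(LC) = 1/√(2.67e-05 × 2.5e-09) = 3.871e+06 rad/s
f₀ = ω₀/(2π) = 616.0 kHz

616.0 kHz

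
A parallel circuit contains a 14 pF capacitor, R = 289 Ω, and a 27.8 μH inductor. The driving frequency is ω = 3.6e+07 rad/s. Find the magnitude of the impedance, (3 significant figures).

286 Ω

X_L = ωL = 1000 Ω
X_C = 1/(ωC) = 1980 Ω
Parallel: admittances add. Y = 1/R + 1/(jωL) + jωC
Y = (0.00346 − j0.000495) S
|Y| = 0.00350 S → |Z| = 1/|Y| = 286 Ω, ∠Z = −∠Y = 8.14°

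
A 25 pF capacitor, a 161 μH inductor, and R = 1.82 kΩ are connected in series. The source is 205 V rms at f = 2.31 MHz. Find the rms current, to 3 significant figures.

110 mA

ω = 2πf = 1.451e+07 rad/s
X_L = ωL = 2340 Ω
X_C = 1/(ωC) = 2760 Ω
Net reactance X = X_L − X_C = -419 Ω
Z = 1820 − j419 Ω
|Z| = √(1820² + 419²) = 1870 Ω
I = V/|Z| = 205/1870 = 110 mA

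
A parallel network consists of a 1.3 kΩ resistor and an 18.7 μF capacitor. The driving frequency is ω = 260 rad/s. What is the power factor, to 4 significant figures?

X_C = 1/(ωC) = 205.7 Ω
Parallel: admittances add. Y = 1/R + jωC
Y = (0.0007692 + j0.004862) S
|Y| = 0.004922 S → |Z| = 1/|Y| = 203.1 Ω, ∠Z = −∠Y = -81.01°
cos φ = cos(-81.01°) = 0.1563

0.1563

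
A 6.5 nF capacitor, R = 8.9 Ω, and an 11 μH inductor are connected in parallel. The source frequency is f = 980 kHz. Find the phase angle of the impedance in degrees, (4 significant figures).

-12.67°

ω = 2πf = 6.158e+06 rad/s
X_L = ωL = 67.73 Ω
X_C = 1/(ωC) = 24.99 Ω
Parallel: admittances add. Y = 1/R + 1/(jωL) + jωC
Y = (0.1124 + j0.02526) S
|Y| = 0.1152 S → |Z| = 1/|Y| = 8.683 Ω, ∠Z = −∠Y = -12.67°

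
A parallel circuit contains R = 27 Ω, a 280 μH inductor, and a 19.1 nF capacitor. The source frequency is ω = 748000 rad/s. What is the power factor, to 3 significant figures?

0.969

X_L = ωL = 209 Ω
X_C = 1/(ωC) = 70.0 Ω
Parallel: admittances add. Y = 1/R + 1/(jωL) + jωC
Y = (0.0370 + j0.00951) S
|Y| = 0.0382 S → |Z| = 1/|Y| = 26.2 Ω, ∠Z = −∠Y = -14.4°
cos φ = cos(-14.4°) = 0.969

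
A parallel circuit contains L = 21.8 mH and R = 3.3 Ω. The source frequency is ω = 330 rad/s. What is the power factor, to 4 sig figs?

X_L = ωL = 7.194 Ω
Parallel: admittances add. Y = 1/R + 1/(jωL)
Y = (0.3030 − j0.1390) S
|Y| = 0.3334 S → |Z| = 1/|Y| = 2.999 Ω, ∠Z = −∠Y = 24.64°
cos φ = cos(24.64°) = 0.9089

0.9089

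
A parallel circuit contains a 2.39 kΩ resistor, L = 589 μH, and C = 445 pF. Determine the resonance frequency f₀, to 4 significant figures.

ω₀ = 1/√(LC) = 1/√(0.000589 × 4.45e-10) = 1.953e+06 rad/s
f₀ = ω₀/(2π) = 310.9 kHz

310.9 kHz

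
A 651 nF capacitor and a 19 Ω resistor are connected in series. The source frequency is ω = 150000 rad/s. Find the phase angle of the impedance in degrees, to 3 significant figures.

-28.3°

X_C = 1/(ωC) = 10.2 Ω
Z = 19.0 − j10.2 Ω
|Z| = √(19.0² + 10.2²) = 21.6 Ω
∠Z = arctan(-10.2/19.0) = -28.3°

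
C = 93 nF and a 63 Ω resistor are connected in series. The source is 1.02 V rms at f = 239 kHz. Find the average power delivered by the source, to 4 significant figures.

16.30 mW

ω = 2πf = 1.502e+06 rad/s
X_C = 1/(ωC) = 7.160 Ω
Z = 63.00 − j7.160 Ω
|Z| = √(63.00² + 7.160²) = 63.41 Ω
∠Z = arctan(-7.160/63.00) = -6.484°
I = V/|Z| = 16.09 mA
P = VI cos φ = 1.02 × 0.01609 × cos(-6.484°) = 16.30 mW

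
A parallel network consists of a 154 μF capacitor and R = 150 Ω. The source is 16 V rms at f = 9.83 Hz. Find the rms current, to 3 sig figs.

186 mA

ω = 2πf = 61.76 rad/s
X_C = 1/(ωC) = 105 Ω
Parallel: admittances add. Y = 1/R + jωC
Y = (0.00667 + j0.00951) S
|Y| = 0.0116 S → |Z| = 1/|Y| = 86.1 Ω, ∠Z = −∠Y = -55.0°
I = V/|Z| = 16/86.1 = 186 mA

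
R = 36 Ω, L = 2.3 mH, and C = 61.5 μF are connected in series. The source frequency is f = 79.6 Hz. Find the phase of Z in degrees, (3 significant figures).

ω = 2πf = 500.1 rad/s
X_L = ωL = 1.15 Ω
X_C = 1/(ωC) = 32.5 Ω
Net reactance X = X_L − X_C = -31.4 Ω
Z = 36.0 − j31.4 Ω
|Z| = √(36.0² + 31.4²) = 47.7 Ω
∠Z = arctan(-31.4/36.0) = -41.1°

-41.1°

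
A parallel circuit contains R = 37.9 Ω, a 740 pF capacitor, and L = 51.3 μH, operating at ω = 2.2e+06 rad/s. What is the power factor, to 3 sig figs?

X_L = ωL = 113 Ω
X_C = 1/(ωC) = 614 Ω
Parallel: admittances add. Y = 1/R + 1/(jωL) + jωC
Y = (0.0264 − j0.00723) S
|Y| = 0.0274 S → |Z| = 1/|Y| = 36.6 Ω, ∠Z = −∠Y = 15.3°
cos φ = cos(15.3°) = 0.964

0.964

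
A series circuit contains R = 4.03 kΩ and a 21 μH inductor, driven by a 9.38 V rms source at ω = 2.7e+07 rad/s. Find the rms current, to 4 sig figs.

2.305 mA

X_L = ωL = 567.0 Ω
Z = 4030 + j567.0 Ω
|Z| = √(4030² + 567.0²) = 4070 Ω
I = V/|Z| = 9.38/4070 = 2.305 mA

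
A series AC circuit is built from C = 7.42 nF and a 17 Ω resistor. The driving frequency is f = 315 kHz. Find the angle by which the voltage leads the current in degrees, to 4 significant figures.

ω = 2πf = 1.979e+06 rad/s
X_C = 1/(ωC) = 68.09 Ω
Z = 17.00 − j68.09 Ω
|Z| = √(17.00² + 68.09²) = 70.18 Ω
∠Z = arctan(-68.09/17.00) = -75.98°

-75.98°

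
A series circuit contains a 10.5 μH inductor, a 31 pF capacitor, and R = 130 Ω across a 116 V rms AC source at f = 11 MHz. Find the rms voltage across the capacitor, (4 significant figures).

ω = 2πf = 6.912e+07 rad/s
X_L = ωL = 725.7 Ω
X_C = 1/(ωC) = 466.7 Ω
Net reactance X = X_L − X_C = 259.0 Ω
Z = 130.0 + j259.0 Ω
|Z| = √(130.0² + 259.0²) = 289.8 Ω
I = V/|Z| = 400.3 mA
V_C = I·|Z_C| = 0.4003 × 466.7 = 186.8 V

186.8 V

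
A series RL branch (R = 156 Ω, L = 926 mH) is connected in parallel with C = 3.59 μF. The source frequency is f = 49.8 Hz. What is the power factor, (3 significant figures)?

0.680

ω = 2πf = 312.9 rad/s
X_L = ωL = 290 Ω
X_C = 1/(ωC) = 890 Ω
Branch 1 (R+jX_L): Z₁ = 156 + j290 Ω, |Z₁| = 329 Ω
Branch 2 (−jX_C): Z₂ = −j890 Ω
Parallel: Z = Z₁Z₂/(Z₁+Z₂), |Z| = 472 Ω, ∠Z = 47.1°
cos φ = cos(47.1°) = 0.680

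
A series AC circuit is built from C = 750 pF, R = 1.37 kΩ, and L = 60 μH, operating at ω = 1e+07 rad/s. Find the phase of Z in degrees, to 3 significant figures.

X_L = ωL = 600 Ω
X_C = 1/(ωC) = 133 Ω
Net reactance X = X_L − X_C = 467 Ω
Z = 1370 + j467 Ω
|Z| = √(1370² + 467²) = 1450 Ω
∠Z = arctan(467/1370) = 18.8°

18.8°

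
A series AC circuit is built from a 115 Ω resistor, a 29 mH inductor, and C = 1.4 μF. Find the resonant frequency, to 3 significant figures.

ω₀ = 1/√(LC) = 1/√(0.029 × 1.4e-06) = 4963 rad/s
f₀ = ω₀/(2π) = 790 Hz

790 Hz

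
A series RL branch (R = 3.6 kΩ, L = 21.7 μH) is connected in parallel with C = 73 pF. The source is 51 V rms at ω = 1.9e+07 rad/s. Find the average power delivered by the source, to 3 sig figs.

X_L = ωL = 412 Ω
X_C = 1/(ωC) = 721 Ω
Branch 1 (R+jX_L): Z₁ = 3600 + j412 Ω, |Z₁| = 3620 Ω
Branch 2 (−jX_C): Z₂ = −j721 Ω
Parallel: Z = Z₁Z₂/(Z₁+Z₂), |Z| = 723 Ω, ∠Z = -78.6°
I = V/|Z| = 70.5 mA
P = VI cos φ = 51 × 0.0705 × cos(-78.6°) = 713 mW

713 mW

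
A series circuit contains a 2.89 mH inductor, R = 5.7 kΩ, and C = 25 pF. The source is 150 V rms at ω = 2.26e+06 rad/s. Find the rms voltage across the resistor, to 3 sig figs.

68.2 V

X_L = ωL = 6530 Ω
X_C = 1/(ωC) = 17700 Ω
Net reactance X = X_L − X_C = -11200 Ω
Z = 5700 − j11200 Ω
|Z| = √(5700² + 11200²) = 12500 Ω
I = V/|Z| = 12.0 mA
V_R = I·|Z_R| = 0.0120 × 5700 = 68.2 V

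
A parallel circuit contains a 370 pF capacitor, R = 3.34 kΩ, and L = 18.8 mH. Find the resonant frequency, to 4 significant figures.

60.34 kHz

ω₀ = 1/√(LC) = 1/√(0.0188 × 3.7e-10) = 379200 rad/s
f₀ = ω₀/(2π) = 60.34 kHz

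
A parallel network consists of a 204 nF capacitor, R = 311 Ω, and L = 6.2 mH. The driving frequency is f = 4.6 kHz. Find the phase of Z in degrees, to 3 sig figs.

ω = 2πf = 28900 rad/s
X_L = ωL = 179 Ω
X_C = 1/(ωC) = 170 Ω
Parallel: admittances add. Y = 1/R + 1/(jωL) + jωC
Y = (0.00322 + j0.000316) S
|Y| = 0.00323 S → |Z| = 1/|Y| = 310 Ω, ∠Z = −∠Y = -5.61°

-5.61°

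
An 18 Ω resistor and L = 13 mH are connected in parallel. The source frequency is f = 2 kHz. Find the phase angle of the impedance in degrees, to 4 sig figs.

6.288°

ω = 2πf = 12570 rad/s
X_L = ωL = 163.4 Ω
Parallel: admittances add. Y = 1/R + 1/(jωL)
Y = (0.05556 − j0.006121) S
|Y| = 0.05589 S → |Z| = 1/|Y| = 17.89 Ω, ∠Z = −∠Y = 6.288°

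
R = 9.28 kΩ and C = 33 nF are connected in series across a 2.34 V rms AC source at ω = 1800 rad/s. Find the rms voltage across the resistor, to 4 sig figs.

X_C = 1/(ωC) = 16840 Ω
Z = 9280 − j16840 Ω
|Z| = √(9280² + 16840²) = 19220 Ω
I = V/|Z| = 121.7 μA
V_R = I·|Z_R| = 0.0001217 × 9280 = 1.130 V

1.130 V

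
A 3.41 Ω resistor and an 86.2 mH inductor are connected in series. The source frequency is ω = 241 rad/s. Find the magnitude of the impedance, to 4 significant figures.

21.05 Ω

X_L = ωL = 20.77 Ω
Z = 3.410 + j20.77 Ω
|Z| = √(3.410² + 20.77²) = 21.05 Ω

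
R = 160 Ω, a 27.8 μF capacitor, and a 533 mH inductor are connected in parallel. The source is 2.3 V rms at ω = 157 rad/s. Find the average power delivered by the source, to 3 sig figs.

X_L = ωL = 83.7 Ω
X_C = 1/(ωC) = 229 Ω
Parallel: admittances add. Y = 1/R + 1/(jωL) + jωC
Y = (0.00625 − j0.00759) S
|Y| = 0.00983 S → |Z| = 1/|Y| = 102 Ω, ∠Z = −∠Y = 50.5°
I = V/|Z| = 22.6 mA
P = VI cos φ = 2.3 × 0.0226 × cos(50.5°) = 33.1 mW

33.1 mW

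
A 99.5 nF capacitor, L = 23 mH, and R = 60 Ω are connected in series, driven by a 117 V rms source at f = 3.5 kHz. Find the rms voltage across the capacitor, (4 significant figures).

691.5 V

ω = 2πf = 21990 rad/s
X_L = ωL = 505.8 Ω
X_C = 1/(ωC) = 457.0 Ω
Net reactance X = X_L − X_C = 48.78 Ω
Z = 60.00 + j48.78 Ω
|Z| = √(60.00² + 48.78²) = 77.33 Ω
I = V/|Z| = 1.513 A
V_C = I·|Z_C| = 1.513 × 457.0 = 691.5 V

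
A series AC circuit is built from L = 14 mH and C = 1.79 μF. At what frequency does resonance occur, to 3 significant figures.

1.01 kHz

ω₀ = 1/√(LC) = 1/√(0.014 × 1.79e-06) = 6317 rad/s
f₀ = ω₀/(2π) = 1.01 kHz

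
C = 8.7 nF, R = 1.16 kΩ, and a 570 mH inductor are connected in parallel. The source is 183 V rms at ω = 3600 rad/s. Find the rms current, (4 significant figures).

178.5 mA

X_L = ωL = 2052 Ω
X_C = 1/(ωC) = 31930 Ω
Parallel: admittances add. Y = 1/R + 1/(jωL) + jωC
Y = (0.0008621 − j0.0004560) S
|Y| = 0.0009752 S → |Z| = 1/|Y| = 1025 Ω, ∠Z = −∠Y = 27.88°
I = V/|Z| = 183/1025 = 178.5 mA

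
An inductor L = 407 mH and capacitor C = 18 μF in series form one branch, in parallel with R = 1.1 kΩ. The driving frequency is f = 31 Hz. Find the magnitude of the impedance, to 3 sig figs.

202 Ω

ω = 2πf = 194.8 rad/s
X_L = ωL = 79.3 Ω
X_C = 1/(ωC) = 285 Ω
Branch 1: Z₁ = R = 1100 Ω
Branch 2 (series LC): Z₂ = j(X_L − X_C) = −j206 Ω
Parallel: Z = Z₁Z₂/(Z₁+Z₂), |Z| = 202 Ω, ∠Z = -79.4°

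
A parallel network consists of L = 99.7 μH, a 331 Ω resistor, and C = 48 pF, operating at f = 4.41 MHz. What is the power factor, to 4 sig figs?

ω = 2πf = 2.771e+07 rad/s
X_L = ωL = 2763 Ω
X_C = 1/(ωC) = 751.9 Ω
Parallel: admittances add. Y = 1/R + 1/(jωL) + jωC
Y = (0.003021 + j0.0009680) S
|Y| = 0.003172 S → |Z| = 1/|Y| = 315.2 Ω, ∠Z = −∠Y = -17.77°
cos φ = cos(-17.77°) = 0.9523

0.9523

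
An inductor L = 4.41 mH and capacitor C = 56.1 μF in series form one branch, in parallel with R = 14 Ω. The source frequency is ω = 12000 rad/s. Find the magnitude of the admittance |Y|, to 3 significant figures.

74.0 mS

X_L = ωL = 52.9 Ω
X_C = 1/(ωC) = 1.49 Ω
Branch 1: Z₁ = R = 14.0 Ω
Branch 2 (series LC): Z₂ = j(X_L − X_C) = j51.4 Ω
Parallel: Z = Z₁Z₂/(Z₁+Z₂), |Z| = 13.5 Ω, ∠Z = 15.2°
|Y| = 1/|Z| = 74.0 mS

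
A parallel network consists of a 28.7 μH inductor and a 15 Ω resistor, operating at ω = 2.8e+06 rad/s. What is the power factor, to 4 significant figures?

X_L = ωL = 80.36 Ω
Parallel: admittances add. Y = 1/R + 1/(jωL)
Y = (0.06667 − j0.01244) S
|Y| = 0.06782 S → |Z| = 1/|Y| = 14.75 Ω, ∠Z = −∠Y = 10.57°
cos φ = cos(10.57°) = 0.9830

0.9830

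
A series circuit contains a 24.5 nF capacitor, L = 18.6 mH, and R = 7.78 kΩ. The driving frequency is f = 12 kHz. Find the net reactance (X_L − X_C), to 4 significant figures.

861.1 Ω

ω = 2πf = 75400 rad/s
X_L = ωL = 1402 Ω
X_C = 1/(ωC) = 541.3 Ω
X = 1402 − 541.3 = 861.1 Ω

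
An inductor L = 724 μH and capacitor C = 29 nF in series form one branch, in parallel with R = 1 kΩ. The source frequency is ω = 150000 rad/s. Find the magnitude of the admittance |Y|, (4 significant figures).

8.305 mS

X_L = ωL = 108.6 Ω
X_C = 1/(ωC) = 229.9 Ω
Branch 1: Z₁ = R = 1000 Ω
Branch 2 (series LC): Z₂ = j(X_L − X_C) = −j121.3 Ω
Parallel: Z = Z₁Z₂/(Z₁+Z₂), |Z| = 120.4 Ω, ∠Z = -83.08°
|Y| = 1/|Z| = 8.305 mS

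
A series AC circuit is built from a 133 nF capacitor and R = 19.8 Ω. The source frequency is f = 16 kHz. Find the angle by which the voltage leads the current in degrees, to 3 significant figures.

-75.2°

ω = 2πf = 100500 rad/s
X_C = 1/(ωC) = 74.8 Ω
Z = 19.8 − j74.8 Ω
|Z| = √(19.8² + 74.8²) = 77.4 Ω
∠Z = arctan(-74.8/19.8) = -75.2°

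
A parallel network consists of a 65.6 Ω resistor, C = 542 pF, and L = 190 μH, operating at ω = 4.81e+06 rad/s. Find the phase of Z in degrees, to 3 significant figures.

-5.67°

X_L = ωL = 914 Ω
X_C = 1/(ωC) = 384 Ω
Parallel: admittances add. Y = 1/R + 1/(jωL) + jωC
Y = (0.0152 + j0.00151) S
|Y| = 0.0153 S → |Z| = 1/|Y| = 65.3 Ω, ∠Z = −∠Y = -5.67°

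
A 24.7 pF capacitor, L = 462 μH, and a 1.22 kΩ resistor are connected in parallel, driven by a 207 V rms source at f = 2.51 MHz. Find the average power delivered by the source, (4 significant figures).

35.12 W

ω = 2πf = 1.577e+07 rad/s
X_L = ωL = 7286 Ω
X_C = 1/(ωC) = 2567 Ω
Parallel: admittances add. Y = 1/R + 1/(jωL) + jωC
Y = (0.0008197 + j0.0002523) S
|Y| = 0.0008576 S → |Z| = 1/|Y| = 1166 Ω, ∠Z = −∠Y = -17.11°
I = V/|Z| = 177.5 mA
P = VI cos φ = 207 × 0.1775 × cos(-17.11°) = 35.12 W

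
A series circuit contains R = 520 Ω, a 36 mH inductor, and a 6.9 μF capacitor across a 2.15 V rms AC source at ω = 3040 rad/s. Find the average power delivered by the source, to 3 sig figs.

8.77 mW

X_L = ωL = 109 Ω
X_C = 1/(ωC) = 47.7 Ω
Net reactance X = X_L − X_C = 61.8 Ω
Z = 520 + j61.8 Ω
|Z| = √(520² + 61.8²) = 524 Ω
∠Z = arctan(61.8/520) = 6.77°
I = V/|Z| = 4.11 mA
P = VI cos φ = 2.15 × 0.00411 × cos(6.77°) = 8.77 mW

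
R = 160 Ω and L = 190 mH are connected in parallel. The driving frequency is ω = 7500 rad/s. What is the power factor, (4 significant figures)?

0.9938

X_L = ωL = 1425 Ω
Parallel: admittances add. Y = 1/R + 1/(jωL)
Y = (0.006250 − j0.0007018) S
|Y| = 0.006289 S → |Z| = 1/|Y| = 159.0 Ω, ∠Z = −∠Y = 6.406°
cos φ = cos(6.406°) = 0.9938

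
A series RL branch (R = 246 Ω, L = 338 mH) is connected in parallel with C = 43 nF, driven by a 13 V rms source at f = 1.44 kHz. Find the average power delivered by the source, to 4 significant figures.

4.417 mW

ω = 2πf = 9048 rad/s
X_L = ωL = 3058 Ω
X_C = 1/(ωC) = 2570 Ω
Branch 1 (R+jX_L): Z₁ = 246.0 + j3058 Ω, |Z₁| = 3068 Ω
Branch 2 (−jX_C): Z₂ = −j2570 Ω
Parallel: Z = Z₁Z₂/(Z₁+Z₂), |Z| = 14430 Ω, ∠Z = -67.84°
I = V/|Z| = 900.6 μA
P = VI cos φ = 13 × 0.0009006 × cos(-67.84°) = 4.417 mW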